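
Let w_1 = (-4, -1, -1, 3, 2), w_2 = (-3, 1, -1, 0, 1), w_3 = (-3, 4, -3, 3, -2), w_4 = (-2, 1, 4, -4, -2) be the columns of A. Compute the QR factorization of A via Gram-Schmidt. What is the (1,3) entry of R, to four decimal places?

r_{13} = 2.8737

e_1 = w_1/‖w_1‖ = (-4, -1, -1, 3, 2)/5.5678 = (-0.7184, -0.1796, -0.1796, 0.5388, 0.3592).
r_{13} = e_1·w_3 = 2.8737.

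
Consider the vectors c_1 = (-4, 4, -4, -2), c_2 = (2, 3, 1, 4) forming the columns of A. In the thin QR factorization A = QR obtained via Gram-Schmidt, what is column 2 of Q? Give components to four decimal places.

e_2 = (0.2581, 0.6740, 0.0717, 0.6884)

c_1 = (-4, 4, -4, -2); ‖c_1‖ = 7.2111, so e_1 = (-0.5547, 0.5547, -0.5547, -0.2774).
e_1·c_2 = (-0.5547)·2 + 0.5547·3 + (-0.5547)·1 + (-0.2774)·4 = -1.1094.
u_2 = c_2 + 1.1094·e_1 = (1.3846, 3.6154, 0.3846, 3.6923).
‖u_2‖ = 5.3637, so e_2 = (0.2581, 0.6740, 0.0717, 0.6884).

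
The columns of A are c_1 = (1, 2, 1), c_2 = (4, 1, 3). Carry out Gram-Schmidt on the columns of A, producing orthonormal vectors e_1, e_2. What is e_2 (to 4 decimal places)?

c_1 = (1, 2, 1); ‖c_1‖ = 2.4495, so e_1 = (0.4082, 0.8165, 0.4082).
e_1·c_2 = 0.4082·4 + 0.8165·1 + 0.4082·3 = 3.6742.
u_2 = c_2 − 3.6742·e_1 = (2.5000, -2.0000, 1.5000).
‖u_2‖ = 3.5355, so e_2 = (0.7071, -0.5657, 0.4243).

e_2 = (0.7071, -0.5657, 0.4243)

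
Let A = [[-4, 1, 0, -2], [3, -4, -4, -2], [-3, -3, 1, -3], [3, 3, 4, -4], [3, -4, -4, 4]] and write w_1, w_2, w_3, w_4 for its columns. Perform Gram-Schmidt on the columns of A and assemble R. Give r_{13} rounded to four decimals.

r_{13} = -2.0801

w_1 = (-4, 3, -3, 3, 3); ‖w_1‖ = 7.2111, so q_1 = (-0.5547, 0.4160, -0.4160, 0.4160, 0.4160).
r_{13} = q_1·w_3 = -2.0801.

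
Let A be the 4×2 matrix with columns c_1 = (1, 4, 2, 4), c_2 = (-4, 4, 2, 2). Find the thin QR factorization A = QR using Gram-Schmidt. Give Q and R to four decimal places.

c_1 = (1, 4, 2, 4); ‖c_1‖ = 6.0828, so e_1 = (0.1644, 0.6576, 0.3288, 0.6576).
e_1·c_2 = 0.1644·(-4) + 0.6576·4 + 0.3288·2 + 0.6576·2 = 3.9456.
u_2 = c_2 − 3.9456·e_1 = (-4.6486, 1.4054, 0.7027, -0.5946).
‖u_2‖ = 4.9429, so e_2 = (-0.9405, 0.2843, 0.1422, -0.1203).

Q = [[0.1644, -0.9405], [0.6576, 0.2843], [0.3288, 0.1422], [0.6576, -0.1203]], R = [[6.0828, 3.9456], [0.0000, 4.9429]]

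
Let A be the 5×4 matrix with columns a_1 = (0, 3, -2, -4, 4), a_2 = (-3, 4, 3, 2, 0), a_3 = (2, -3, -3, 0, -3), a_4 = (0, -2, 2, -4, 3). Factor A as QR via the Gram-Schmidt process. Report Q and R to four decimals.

Q = [[0.0000, -0.4872, -0.0786, -0.3860], [0.4472, 0.6713, 0.4217, -0.1838], [-0.2981, 0.4728, -0.6398, 0.3428], [-0.5963, 0.2959, -0.0015, -0.7256], [0.5963, 0.0289, -0.6377, -0.4163]], R = [[6.7082, -0.2981, -2.2361, 2.6833], [0.0000, 6.1572, -4.4934, -1.4942], [0.0000, 0.0000, 2.4103, -4.0302], [0.0000, 0.0000, 0.0000, 2.7065]]

a_1 = (0, 3, -2, -4, 4); ‖a_1‖ = 6.7082, so q_1 = (0.0000, 0.4472, -0.2981, -0.5963, 0.5963).
q_1·a_2 = 0.0000·(-3) + 0.4472·4 + (-0.2981)·3 + (-0.5963)·2 + 0.5963·0 = -0.2981.
u_2 = a_2 + 0.2981·q_1 = (-3.0000, 4.1333, 2.9111, 1.8222, 0.1778).
‖u_2‖ = 6.1572, so q_2 = (-0.4872, 0.6713, 0.4728, 0.2959, 0.0289).
q_1·a_3 = 0.0000·2 + 0.4472·(-3) + (-0.2981)·(-3) + (-0.5963)·0 + 0.5963·(-3) = -2.2361; q_2·a_3 = (-0.4872)·2 + 0.6713·(-3) + 0.4728·(-3) + 0.2959·0 + 0.0289·(-3) = -4.4934.
u_3 = a_3 + 2.2361·q_1 + 4.4934·q_2 = (-0.1893, 1.0164, -1.5422, -0.0035, -1.5369).
‖u_3‖ = 2.4103, so q_3 = (-0.0786, 0.4217, -0.6398, -0.0015, -0.6377).
q_1·a_4 = 0.0000·0 + 0.4472·(-2) + (-0.2981)·2 + (-0.5963)·(-4) + 0.5963·3 = 2.6833; q_2·a_4 = (-0.4872)·0 + 0.6713·(-2) + 0.4728·2 + 0.2959·(-4) + 0.0289·3 = -1.4942; q_3·a_4 = (-0.0786)·0 + 0.4217·(-2) + (-0.6398)·2 + (-0.0015)·(-4) + (-0.6377)·3 = -4.0302.
u_4 = a_4 − 2.6833·q_1 + 1.4942·q_2 + 4.0302·q_3 = (-1.0446, -0.4974, 0.9278, -1.9637, -1.1267).
‖u_4‖ = 2.7065, so q_4 = (-0.3860, -0.1838, 0.3428, -0.7256, -0.4163).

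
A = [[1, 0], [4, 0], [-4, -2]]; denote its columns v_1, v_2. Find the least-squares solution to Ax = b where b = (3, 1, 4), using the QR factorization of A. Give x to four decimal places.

x = (0.4118, -2.8235)

v_1 = (1, 4, -4); ‖v_1‖ = 5.7446, so q_1 = (0.1741, 0.6963, -0.6963).
q_1·v_2 = 0.1741·0 + 0.6963·0 + (-0.6963)·(-2) = 1.3926.
u_2 = v_2 − 1.3926·q_1 = (-0.2424, -0.9697, -1.0303).
‖u_2‖ = 1.4355, so q_2 = (-0.1689, -0.6755, -0.7177).
Qᵀb = (-1.5667, -4.0531).
Back-substitute: x_2 = -4.0531/1.4355 = -2.8235.
x_1 = (-1.5667 − 1.3926·(-2.8235))/5.7446 = 0.4118.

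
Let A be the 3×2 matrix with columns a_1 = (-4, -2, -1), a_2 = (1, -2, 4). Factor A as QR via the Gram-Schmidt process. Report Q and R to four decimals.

Q = [[-0.8729, 0.0529], [-0.4364, -0.5293], [-0.2182, 0.8468]], R = [[4.5826, -0.8729], [0.0000, 4.4987]]

e_1 = a_1/‖a_1‖ = (-4, -2, -1)/4.5826 = (-0.8729, -0.4364, -0.2182).
r_{12} = e_1·a_2 = -0.8729.
u_2 = a_2 + 0.8729·e_1 = (0.2381, -2.3810, 3.8095).
‖u_2‖ = 4.4987, so e_2 = (0.0529, -0.5293, 0.8468).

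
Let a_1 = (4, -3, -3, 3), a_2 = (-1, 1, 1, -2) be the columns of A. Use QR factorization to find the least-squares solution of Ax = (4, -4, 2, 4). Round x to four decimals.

a_1 = (4, -3, -3, 3); ‖a_1‖ = 6.5574, so e_1 = (0.6100, -0.4575, -0.4575, 0.4575).
e_1·a_2 = 0.6100·(-1) + (-0.4575)·1 + (-0.4575)·1 + 0.4575·(-2) = -2.4400.
u_2 = a_2 + 2.4400·e_1 = (0.4884, -0.1163, -0.1163, -0.8837).
‖u_2‖ = 1.0230, so e_2 = (0.4774, -0.1137, -0.1137, -0.8639).
Qᵀb = (5.1850, -1.3185).
Back-substitute: x_2 = -1.3185/1.0230 = -1.2889.
x_1 = (5.1850 + 2.4400·(-1.2889))/6.5574 = 0.3111.

x = (0.3111, -1.2889)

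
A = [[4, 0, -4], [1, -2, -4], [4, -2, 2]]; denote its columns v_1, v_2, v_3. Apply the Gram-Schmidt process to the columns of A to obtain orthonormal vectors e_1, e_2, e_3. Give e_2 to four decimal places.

e_1 = v_1/‖v_1‖ = (4, 1, 4)/5.7446 = (0.6963, 0.1741, 0.6963).
r_{12} = e_1·v_2 = -1.7408.
u_2 = v_2 + 1.7408·e_1 = (1.2121, -1.6970, -0.7879).
‖u_2‖ = 2.2293, so e_2 = (0.5437, -0.7612, -0.3534).

e_2 = (0.5437, -0.7612, -0.3534)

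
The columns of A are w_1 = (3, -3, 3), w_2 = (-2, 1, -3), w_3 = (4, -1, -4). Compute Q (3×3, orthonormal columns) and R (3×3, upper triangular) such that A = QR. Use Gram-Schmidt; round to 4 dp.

w_1 = (3, -3, 3); ‖w_1‖ = 5.1962, so e_1 = (0.5774, -0.5774, 0.5774).
e_1·w_2 = 0.5774·(-2) + (-0.5774)·1 + 0.5774·(-3) = -3.4641.
u_2 = w_2 + 3.4641·e_1 = (0.0000, -1.0000, -1.0000).
‖u_2‖ = 1.4142, so e_2 = (0.0000, -0.7071, -0.7071).
e_1·w_3 = 0.5774·4 + (-0.5774)·(-1) + 0.5774·(-4) = 0.5774; e_2·w_3 = (0.0000)·4 + (-0.7071)·(-1) + (-0.7071)·(-4) = 3.5355.
u_3 = w_3 − 0.5774·e_1 − 3.5355·e_2 = (3.6667, 1.8333, -1.8333).
‖u_3‖ = 4.4907, so e_3 = (0.8165, 0.4082, -0.4082).

Q = [[0.5774, 0.0000, 0.8165], [-0.5774, -0.7071, 0.4082], [0.5774, -0.7071, -0.4082]], R = [[5.1962, -3.4641, 0.5774], [0.0000, 1.4142, 3.5355], [0.0000, 0.0000, 4.4907]]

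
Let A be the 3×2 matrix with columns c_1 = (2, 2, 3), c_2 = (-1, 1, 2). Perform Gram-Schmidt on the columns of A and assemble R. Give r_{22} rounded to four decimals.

r_{22} = 1.9704

q_1 = c_1/‖c_1‖ = (2, 2, 3)/4.1231 = (0.4851, 0.4851, 0.7276).
r_{12} = q_1·c_2 = 1.4552.
u_2 = c_2 − 1.4552·q_1 = (-1.7059, 0.2941, 0.9412).
r_{22} = ‖u_2‖ = 1.9704.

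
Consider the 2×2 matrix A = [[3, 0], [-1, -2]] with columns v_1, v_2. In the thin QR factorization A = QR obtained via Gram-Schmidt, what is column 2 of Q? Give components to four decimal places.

q_2 = (-0.3162, -0.9487)

v_1 = (3, -1); ‖v_1‖ = 3.1623, so q_1 = (0.9487, -0.3162).
q_1·v_2 = 0.9487·0 + (-0.3162)·(-2) = 0.6325.
u_2 = v_2 − 0.6325·q_1 = (-0.6000, -1.8000).
‖u_2‖ = 1.8974, so q_2 = (-0.3162, -0.9487).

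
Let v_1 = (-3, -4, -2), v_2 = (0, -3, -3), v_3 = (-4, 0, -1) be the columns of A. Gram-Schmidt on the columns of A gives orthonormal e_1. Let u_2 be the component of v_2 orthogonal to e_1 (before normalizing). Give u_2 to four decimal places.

v_1 = (-3, -4, -2); ‖v_1‖ = 5.3852, so e_1 = (-0.5571, -0.7428, -0.3714).
e_1·v_2 = (-0.5571)·0 + (-0.7428)·(-3) + (-0.3714)·(-3) = 3.3425.
u_2 = v_2 − 3.3425·e_1 = (1.8621, -0.5172, -1.7586).

u_2 = (1.8621, -0.5172, -1.7586)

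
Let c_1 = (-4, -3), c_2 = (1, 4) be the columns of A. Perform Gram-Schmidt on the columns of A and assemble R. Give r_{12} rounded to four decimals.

e_1 = c_1/‖c_1‖ = (-4, -3)/5.0000 = (-0.8000, -0.6000).
r_{12} = e_1·c_2 = -3.2000.

r_{12} = -3.2000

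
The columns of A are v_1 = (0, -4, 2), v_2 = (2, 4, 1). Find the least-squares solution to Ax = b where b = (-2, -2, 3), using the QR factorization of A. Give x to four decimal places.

v_1 = (0, -4, 2); ‖v_1‖ = 4.4721, so e_1 = (0.0000, -0.8944, 0.4472).
e_1·v_2 = 0.0000·2 + (-0.8944)·4 + 0.4472·1 = -3.1305.
u_2 = v_2 + 3.1305·e_1 = (2.0000, 1.2000, 2.4000).
‖u_2‖ = 3.3466, so e_2 = (0.5976, 0.3586, 0.7171).
Qᵀb = (3.1305, 0.2390).
Back-substitute: x_2 = 0.2390/3.3466 = 0.0714.
x_1 = (3.1305 + 3.1305·0.0714)/4.4721 = 0.7500.

x = (0.7500, 0.0714)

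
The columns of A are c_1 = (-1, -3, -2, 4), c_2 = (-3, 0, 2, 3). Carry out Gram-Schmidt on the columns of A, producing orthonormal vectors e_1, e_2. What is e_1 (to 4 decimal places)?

e_1 = c_1/‖c_1‖ = (-1, -3, -2, 4)/5.4772 = (-0.1826, -0.5477, -0.3651, 0.7303).

e_1 = (-0.1826, -0.5477, -0.3651, 0.7303)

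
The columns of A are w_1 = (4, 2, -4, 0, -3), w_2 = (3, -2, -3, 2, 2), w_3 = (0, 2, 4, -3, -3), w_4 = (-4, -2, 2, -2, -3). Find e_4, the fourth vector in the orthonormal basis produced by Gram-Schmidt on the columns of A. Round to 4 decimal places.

e_4 = (-0.1901, -0.7742, -0.1625, -0.1799, -0.5529)

e_1 = w_1/‖w_1‖ = (4, 2, -4, 0, -3)/6.7082 = (0.5963, 0.2981, -0.5963, 0.0000, -0.4472).
r_{12} = e_1·w_2 = 2.0870.
u_2 = w_2 − 2.0870·e_1 = (1.7556, -2.6222, -1.7556, 2.0000, 2.9333).
‖u_2‖ = 5.0640, so e_2 = (0.3467, -0.5178, -0.3467, 0.3949, 0.5792).
r_{13} = e_1·w_3 = -0.4472; r_{23} = e_2·w_3 = -5.3449.
u_3 = w_3 + 0.4472·e_1 + 5.3449·e_2 = (2.1196, -0.6343, 1.8804, -0.8891, -0.1040).
‖u_3‖ = 3.0385, so e_3 = (0.6976, -0.2088, 0.6189, -0.2926, -0.0342).
r_{14} = e_1·w_4 = -2.8324; r_{24} = e_2·w_4 = -3.5720; r_{34} = e_3·w_4 = -0.4472.
u_4 = w_4 + 2.8324·e_1 + 3.5720·e_2 + 0.4472·e_3 = (-0.7608, -3.0986, -0.6505, -0.7201, -2.2129).
‖u_4‖ = 4.0023, so e_4 = (-0.1901, -0.7742, -0.1625, -0.1799, -0.5529).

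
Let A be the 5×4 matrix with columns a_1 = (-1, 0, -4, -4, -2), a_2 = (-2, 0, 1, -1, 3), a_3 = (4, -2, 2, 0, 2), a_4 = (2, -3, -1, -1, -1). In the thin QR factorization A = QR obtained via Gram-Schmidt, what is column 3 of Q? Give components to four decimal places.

q_3 = (0.7260, -0.4377, 0.0739, -0.4158, 0.3208)

a_1 = (-1, 0, -4, -4, -2); ‖a_1‖ = 6.0828, so q_1 = (-0.1644, 0.0000, -0.6576, -0.6576, -0.3288).
q_1·a_2 = (-0.1644)·(-2) + 0.0000·0 + (-0.6576)·1 + (-0.6576)·(-1) + (-0.3288)·3 = -0.6576.
u_2 = a_2 + 0.6576·q_1 = (-2.1081, 0.0000, 0.5676, -1.4324, 2.7838).
‖u_2‖ = 3.8167, so q_2 = (-0.5523, 0.0000, 0.1487, -0.3753, 0.7294).
q_1·a_3 = (-0.1644)·4 + 0.0000·(-2) + (-0.6576)·2 + (-0.6576)·0 + (-0.3288)·2 = -2.6304; q_2·a_3 = (-0.5523)·4 + 0.0000·(-2) + 0.1487·2 + (-0.3753)·0 + 0.7294·2 = -0.4532.
u_3 = a_3 + 2.6304·q_1 + 0.4532·q_2 = (3.3173, -2.0000, 0.3377, -1.8998, 1.4657).
‖u_3‖ = 4.5690, so q_3 = (0.7260, -0.4377, 0.0739, -0.4158, 0.3208).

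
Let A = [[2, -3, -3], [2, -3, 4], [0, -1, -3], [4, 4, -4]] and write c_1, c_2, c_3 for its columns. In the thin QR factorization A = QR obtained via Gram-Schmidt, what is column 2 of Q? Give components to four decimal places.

c_1 = (2, 2, 0, 4); ‖c_1‖ = 4.8990, so q_1 = (0.4082, 0.4082, 0.0000, 0.8165).
q_1·c_2 = 0.4082·(-3) + 0.4082·(-3) + 0.0000·(-1) + 0.8165·4 = 0.8165.
u_2 = c_2 − 0.8165·q_1 = (-3.3333, -3.3333, -1.0000, 3.3333).
‖u_2‖ = 5.8595, so q_2 = (-0.5689, -0.5689, -0.1707, 0.5689).

q_2 = (-0.5689, -0.5689, -0.1707, 0.5689)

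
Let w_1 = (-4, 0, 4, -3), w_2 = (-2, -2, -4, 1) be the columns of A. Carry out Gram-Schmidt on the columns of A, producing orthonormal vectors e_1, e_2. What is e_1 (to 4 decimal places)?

w_1 = (-4, 0, 4, -3); ‖w_1‖ = 6.4031, so e_1 = (-0.6247, 0.0000, 0.6247, -0.4685).

e_1 = (-0.6247, 0.0000, 0.6247, -0.4685)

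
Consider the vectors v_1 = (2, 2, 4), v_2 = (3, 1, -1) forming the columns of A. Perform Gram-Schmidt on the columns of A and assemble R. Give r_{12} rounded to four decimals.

v_1 = (2, 2, 4); ‖v_1‖ = 4.8990, so q_1 = (0.4082, 0.4082, 0.8165).
r_{12} = q_1·v_2 = 0.8165.

r_{12} = 0.8165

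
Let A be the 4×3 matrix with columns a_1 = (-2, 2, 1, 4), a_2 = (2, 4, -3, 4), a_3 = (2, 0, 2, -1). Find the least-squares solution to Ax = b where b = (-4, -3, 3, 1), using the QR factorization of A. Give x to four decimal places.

x = (0.9220, -0.9509, -0.3526)

a_1 = (-2, 2, 1, 4); ‖a_1‖ = 5.0000, so q_1 = (-0.4000, 0.4000, 0.2000, 0.8000).
q_1·a_2 = (-0.4000)·2 + 0.4000·4 + 0.2000·(-3) + 0.8000·4 = 3.4000.
u_2 = a_2 − 3.4000·q_1 = (3.3600, 2.6400, -3.6800, 1.2800).
‖u_2‖ = 5.7827, so q_2 = (0.5810, 0.4565, -0.6364, 0.2213).
q_1·a_3 = (-0.4000)·2 + 0.4000·0 + 0.2000·2 + 0.8000·(-1) = -1.2000; q_2·a_3 = 0.5810·2 + 0.4565·0 + (-0.6364)·2 + 0.2213·(-1) = -0.3320.
u_3 = a_3 + 1.2000·q_1 + 0.3320·q_2 = (1.7129, 0.6316, 2.0287, 0.0335).
‖u_3‖ = 2.7294, so q_3 = (0.6276, 0.2314, 0.7433, 0.0123).
Qᵀb = (1.8000, -5.3815, -0.9624).
Back-substitute: x_3 = -0.9624/2.7294 = -0.3526.
x_2 = (-5.3815 + 0.3320·(-0.3526))/5.7827 = -0.9509.
x_1 = (1.8000 − 3.4000·(-0.9509) + 1.2000·(-0.3526))/5.0000 = 0.9220.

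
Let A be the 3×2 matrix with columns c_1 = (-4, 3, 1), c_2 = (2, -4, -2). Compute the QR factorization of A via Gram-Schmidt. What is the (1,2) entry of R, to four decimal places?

q_1 = c_1/‖c_1‖ = (-4, 3, 1)/5.0990 = (-0.7845, 0.5883, 0.1961).
r_{12} = q_1·c_2 = -4.3146.

r_{12} = -4.3146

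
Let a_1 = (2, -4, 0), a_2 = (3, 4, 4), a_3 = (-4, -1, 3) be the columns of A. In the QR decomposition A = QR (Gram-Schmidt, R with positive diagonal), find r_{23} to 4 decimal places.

r_{23} = -1.0000

e_1 = a_1/‖a_1‖ = (2, -4, 0)/4.4721 = (0.4472, -0.8944, 0.0000).
r_{12} = e_1·a_2 = -2.2361.
u_2 = a_2 + 2.2361·e_1 = (4.0000, 2.0000, 4.0000).
‖u_2‖ = 6.0000, so e_2 = (0.6667, 0.3333, 0.6667).
r_{23} = e_2·a_3 = -1.0000.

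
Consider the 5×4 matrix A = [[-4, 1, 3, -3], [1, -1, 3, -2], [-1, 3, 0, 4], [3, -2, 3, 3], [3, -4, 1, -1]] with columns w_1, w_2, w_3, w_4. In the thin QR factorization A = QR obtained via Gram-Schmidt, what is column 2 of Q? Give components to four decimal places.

q_2 = (-0.5403, -0.0795, 0.6515, 0.0477, -0.5244)

w_1 = (-4, 1, -1, 3, 3); ‖w_1‖ = 6.0000, so q_1 = (-0.6667, 0.1667, -0.1667, 0.5000, 0.5000).
q_1·w_2 = (-0.6667)·1 + 0.1667·(-1) + (-0.1667)·3 + 0.5000·(-2) + 0.5000·(-4) = -4.3333.
u_2 = w_2 + 4.3333·q_1 = (-1.8889, -0.2778, 2.2778, 0.1667, -1.8333).
‖u_2‖ = 3.4960, so q_2 = (-0.5403, -0.0795, 0.6515, 0.0477, -0.5244).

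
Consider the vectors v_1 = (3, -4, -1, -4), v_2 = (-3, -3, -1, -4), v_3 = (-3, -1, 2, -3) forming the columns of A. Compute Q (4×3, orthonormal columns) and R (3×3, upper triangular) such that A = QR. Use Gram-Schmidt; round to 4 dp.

Q = [[0.4629, -0.8774, 0.0197], [-0.6172, -0.2170, 0.1183], [-0.1543, -0.1038, 0.9338], [-0.6172, -0.4151, -0.3370]], R = [[6.4807, 3.0861, 0.7715], [0.0000, 5.0474, 3.8870], [0.0000, 0.0000, 2.7012]]

v_1 = (3, -4, -1, -4); ‖v_1‖ = 6.4807, so e_1 = (0.4629, -0.6172, -0.1543, -0.6172).
e_1·v_2 = 0.4629·(-3) + (-0.6172)·(-3) + (-0.1543)·(-1) + (-0.6172)·(-4) = 3.0861.
u_2 = v_2 − 3.0861·e_1 = (-4.4286, -1.0952, -0.5238, -2.0952).
‖u_2‖ = 5.0474, so e_2 = (-0.8774, -0.2170, -0.1038, -0.4151).
e_1·v_3 = 0.4629·(-3) + (-0.6172)·(-1) + (-0.1543)·2 + (-0.6172)·(-3) = 0.7715; e_2·v_3 = (-0.8774)·(-3) + (-0.2170)·(-1) + (-0.1038)·2 + (-0.4151)·(-3) = 3.8870.
u_3 = v_3 − 0.7715·e_1 − 3.8870·e_2 = (0.0533, 0.3196, 2.5224, -0.9103).
‖u_3‖ = 2.7012, so e_3 = (0.0197, 0.1183, 0.9338, -0.3370).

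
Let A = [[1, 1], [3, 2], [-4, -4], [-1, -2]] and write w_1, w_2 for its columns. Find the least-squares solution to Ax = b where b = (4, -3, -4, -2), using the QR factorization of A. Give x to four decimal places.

x = (-2.5000, 3.2200)

w_1 = (1, 3, -4, -1); ‖w_1‖ = 5.1962, so e_1 = (0.1925, 0.5774, -0.7698, -0.1925).
e_1·w_2 = 0.1925·1 + 0.5774·2 + (-0.7698)·(-4) + (-0.1925)·(-2) = 4.8113.
u_2 = w_2 − 4.8113·e_1 = (0.0741, -0.7778, -0.2963, -1.0741).
‖u_2‖ = 1.3608, so e_2 = (0.0544, -0.5715, -0.2177, -0.7893).
Qᵀb = (2.5019, 4.3819).
Back-substitute: x_2 = 4.3819/1.3608 = 3.2200.
x_1 = (2.5019 − 4.8113·3.2200)/5.1962 = -2.5000.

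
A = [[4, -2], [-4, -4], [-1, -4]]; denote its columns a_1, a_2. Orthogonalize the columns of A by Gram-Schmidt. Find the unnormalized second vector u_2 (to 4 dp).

a_1 = (4, -4, -1); ‖a_1‖ = 5.7446, so e_1 = (0.6963, -0.6963, -0.1741).
e_1·a_2 = 0.6963·(-2) + (-0.6963)·(-4) + (-0.1741)·(-4) = 2.0889.
u_2 = a_2 − 2.0889·e_1 = (-3.4545, -2.5455, -3.6364).

u_2 = (-3.4545, -2.5455, -3.6364)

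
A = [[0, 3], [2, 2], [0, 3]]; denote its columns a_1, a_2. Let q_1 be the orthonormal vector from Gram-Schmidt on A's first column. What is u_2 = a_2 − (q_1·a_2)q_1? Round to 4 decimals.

a_1 = (0, 2, 0); ‖a_1‖ = 2.0000, so q_1 = (0.0000, 1.0000, 0.0000).
q_1·a_2 = 0.0000·3 + 1.0000·2 + 0.0000·3 = 2.0000.
u_2 = a_2 − 2.0000·q_1 = (3.0000, 0.0000, 3.0000).

u_2 = (3.0000, 0.0000, 3.0000)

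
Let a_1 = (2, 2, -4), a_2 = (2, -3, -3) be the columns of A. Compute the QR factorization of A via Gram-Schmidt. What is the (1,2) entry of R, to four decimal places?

r_{12} = 2.0412

a_1 = (2, 2, -4); ‖a_1‖ = 4.8990, so e_1 = (0.4082, 0.4082, -0.8165).
r_{12} = e_1·a_2 = 2.0412.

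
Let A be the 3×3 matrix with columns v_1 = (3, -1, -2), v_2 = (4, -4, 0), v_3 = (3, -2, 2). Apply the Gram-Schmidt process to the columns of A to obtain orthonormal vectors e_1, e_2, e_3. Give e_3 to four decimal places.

v_1 = (3, -1, -2); ‖v_1‖ = 3.7417, so e_1 = (0.8018, -0.2673, -0.5345).
e_1·v_2 = 0.8018·4 + (-0.2673)·(-4) + (-0.5345)·0 = 4.2762.
u_2 = v_2 − 4.2762·e_1 = (0.5714, -2.8571, 2.2857).
‖u_2‖ = 3.7033, so e_2 = (0.1543, -0.7715, 0.6172).
e_1·v_3 = 0.8018·3 + (-0.2673)·(-2) + (-0.5345)·2 = 1.8708; e_2·v_3 = 0.1543·3 + (-0.7715)·(-2) + 0.6172·2 = 3.2404.
u_3 = v_3 − 1.8708·e_1 − 3.2404·e_2 = (1.0000, 1.0000, 1.0000).
‖u_3‖ = 1.7321, so e_3 = (0.5774, 0.5774, 0.5774).

e_3 = (0.5774, 0.5774, 0.5774)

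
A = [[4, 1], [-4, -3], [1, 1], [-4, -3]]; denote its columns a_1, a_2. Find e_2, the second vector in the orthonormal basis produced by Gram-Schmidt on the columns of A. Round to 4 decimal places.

a_1 = (4, -4, 1, -4); ‖a_1‖ = 7.0000, so e_1 = (0.5714, -0.5714, 0.1429, -0.5714).
e_1·a_2 = 0.5714·1 + (-0.5714)·(-3) + 0.1429·1 + (-0.5714)·(-3) = 4.1429.
u_2 = a_2 − 4.1429·e_1 = (-1.3673, -0.6327, 0.4082, -0.6327).
‖u_2‖ = 1.6843, so e_2 = (-0.8118, -0.3756, 0.2423, -0.3756).

e_2 = (-0.8118, -0.3756, 0.2423, -0.3756)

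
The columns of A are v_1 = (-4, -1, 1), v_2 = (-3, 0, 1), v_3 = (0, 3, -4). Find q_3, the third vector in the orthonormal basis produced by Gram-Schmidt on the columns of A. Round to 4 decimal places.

q_3 = (-0.3015, 0.3015, -0.9045)

q_1 = v_1/‖v_1‖ = (-4, -1, 1)/4.2426 = (-0.9428, -0.2357, 0.2357).
r_{12} = q_1·v_2 = 3.0641.
u_2 = v_2 − 3.0641·q_1 = (-0.1111, 0.7222, 0.2778).
‖u_2‖ = 0.7817, so q_2 = (-0.1421, 0.9239, 0.3553).
r_{13} = q_1·v_3 = -1.6499; r_{23} = q_2·v_3 = 1.3503.
u_3 = v_3 + 1.6499·q_1 − 1.3503·q_2 = (-1.3636, 1.3636, -4.0909).
‖u_3‖ = 4.5227, so q_3 = (-0.3015, 0.3015, -0.9045).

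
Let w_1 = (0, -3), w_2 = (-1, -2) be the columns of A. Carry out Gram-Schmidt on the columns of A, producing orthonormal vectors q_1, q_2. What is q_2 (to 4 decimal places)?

q_1 = w_1/‖w_1‖ = (0, -3)/3.0000 = (0.0000, -1.0000).
r_{12} = q_1·w_2 = 2.0000.
u_2 = w_2 − 2.0000·q_1 = (-1.0000, 0.0000).
‖u_2‖ = 1.0000, so q_2 = (-1.0000, 0.0000).

q_2 = (-1.0000, 0.0000)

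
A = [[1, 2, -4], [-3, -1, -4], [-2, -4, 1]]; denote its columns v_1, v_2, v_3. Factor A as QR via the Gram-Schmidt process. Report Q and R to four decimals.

v_1 = (1, -3, -2); ‖v_1‖ = 3.7417, so e_1 = (0.2673, -0.8018, -0.5345).
e_1·v_2 = 0.2673·2 + (-0.8018)·(-1) + (-0.5345)·(-4) = 3.4744.
u_2 = v_2 − 3.4744·e_1 = (1.0714, 1.7857, -2.1429).
‖u_2‖ = 2.9881, so e_2 = (0.3586, 0.5976, -0.7171).
e_1·v_3 = 0.2673·(-4) + (-0.8018)·(-4) + (-0.5345)·1 = 1.6036; e_2·v_3 = 0.3586·(-4) + 0.5976·(-4) + (-0.7171)·1 = -4.5419.
u_3 = v_3 − 1.6036·e_1 + 4.5419·e_2 = (-2.8000, 0.0000, -1.4000).
‖u_3‖ = 3.1305, so e_3 = (-0.8944, 0.0000, -0.4472).

Q = [[0.2673, 0.3586, -0.8944], [-0.8018, 0.5976, 0.0000], [-0.5345, -0.7171, -0.4472]], R = [[3.7417, 3.4744, 1.6036], [0.0000, 2.9881, -4.5419], [0.0000, 0.0000, 3.1305]]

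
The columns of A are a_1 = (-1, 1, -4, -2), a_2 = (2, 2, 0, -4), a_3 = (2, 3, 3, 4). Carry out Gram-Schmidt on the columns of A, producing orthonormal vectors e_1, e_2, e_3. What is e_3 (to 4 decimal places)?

e_1 = a_1/‖a_1‖ = (-1, 1, -4, -2)/4.6904 = (-0.2132, 0.2132, -0.8528, -0.4264).
r_{12} = e_1·a_2 = 1.7056.
u_2 = a_2 − 1.7056·e_1 = (2.3636, 1.6364, 1.4545, -3.2727).
‖u_2‖ = 4.5925, so e_2 = (0.5147, 0.3563, 0.3167, -0.7126).
r_{13} = e_1·a_3 = -4.0508; r_{23} = e_2·a_3 = 0.1980.
u_3 = a_3 + 4.0508·e_1 − 0.1980·e_2 = (1.0345, 3.7931, -0.5172, 2.4138).
‖u_3‖ = 4.6424, so e_3 = (0.2228, 0.8171, -0.1114, 0.5199).

e_3 = (0.2228, 0.8171, -0.1114, 0.5199)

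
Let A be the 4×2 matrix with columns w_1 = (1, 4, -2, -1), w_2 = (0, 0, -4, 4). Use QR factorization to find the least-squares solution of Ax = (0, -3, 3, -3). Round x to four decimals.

x = (-0.5581, -0.6802)

q_1 = w_1/‖w_1‖ = (1, 4, -2, -1)/4.6904 = (0.2132, 0.8528, -0.4264, -0.2132).
r_{12} = q_1·w_2 = 0.8528.
u_2 = w_2 − 0.8528·q_1 = (-0.1818, -0.7273, -3.6364, 4.1818).
‖u_2‖ = 5.5922, so q_2 = (-0.0325, -0.1301, -0.6503, 0.7478).
Qᵀb = (-3.1980, -3.8040).
Back-substitute: x_2 = -3.8040/5.5922 = -0.6802.
x_1 = (-3.1980 − 0.8528·(-0.6802))/4.6904 = -0.5581.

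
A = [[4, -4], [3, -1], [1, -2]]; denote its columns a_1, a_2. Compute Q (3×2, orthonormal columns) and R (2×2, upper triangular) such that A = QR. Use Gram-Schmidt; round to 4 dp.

a_1 = (4, 3, 1); ‖a_1‖ = 5.0990, so q_1 = (0.7845, 0.5883, 0.1961).
q_1·a_2 = 0.7845·(-4) + 0.5883·(-1) + 0.1961·(-2) = -4.1184.
u_2 = a_2 + 4.1184·q_1 = (-0.7692, 1.4231, -1.1923).
‖u_2‖ = 2.0096, so q_2 = (-0.3828, 0.7081, -0.5933).

Q = [[0.7845, -0.3828], [0.5883, 0.7081], [0.1961, -0.5933]], R = [[5.0990, -4.1184], [0.0000, 2.0096]]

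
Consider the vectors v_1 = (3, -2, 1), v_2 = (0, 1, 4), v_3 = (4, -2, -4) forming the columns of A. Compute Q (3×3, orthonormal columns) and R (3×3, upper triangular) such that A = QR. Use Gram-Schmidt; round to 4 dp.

Q = [[0.8018, -0.1048, 0.5883], [-0.5345, 0.3145, 0.7845], [0.2673, 0.9435, -0.1961]], R = [[3.7417, 0.5345, 3.2071], [0.0000, 4.0883, -4.8221], [0.0000, 0.0000, 1.5689]]

v_1 = (3, -2, 1); ‖v_1‖ = 3.7417, so q_1 = (0.8018, -0.5345, 0.2673).
q_1·v_2 = 0.8018·0 + (-0.5345)·1 + 0.2673·4 = 0.5345.
u_2 = v_2 − 0.5345·q_1 = (-0.4286, 1.2857, 3.8571).
‖u_2‖ = 4.0883, so q_2 = (-0.1048, 0.3145, 0.9435).
q_1·v_3 = 0.8018·4 + (-0.5345)·(-2) + 0.2673·(-4) = 3.2071; q_2·v_3 = (-0.1048)·4 + 0.3145·(-2) + 0.9435·(-4) = -4.8221.
u_3 = v_3 − 3.2071·q_1 + 4.8221·q_2 = (0.9231, 1.2308, -0.3077).
‖u_3‖ = 1.5689, so q_3 = (0.5883, 0.7845, -0.1961).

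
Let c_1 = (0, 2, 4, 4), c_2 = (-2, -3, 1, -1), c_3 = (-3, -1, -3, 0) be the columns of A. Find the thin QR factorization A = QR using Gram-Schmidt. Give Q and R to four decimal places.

Q = [[0.0000, -0.5345, -0.6977], [0.3333, -0.7127, 0.1342], [0.6667, 0.4454, -0.5300], [0.6667, -0.0891, 0.4629]], R = [[6.0000, -1.0000, -2.3333], [0.0000, 3.7417, 0.9800], [0.0000, 0.0000, 3.5490]]

c_1 = (0, 2, 4, 4); ‖c_1‖ = 6.0000, so e_1 = (0.0000, 0.3333, 0.6667, 0.6667).
e_1·c_2 = 0.0000·(-2) + 0.3333·(-3) + 0.6667·1 + 0.6667·(-1) = -1.0000.
u_2 = c_2 + 1.0000·e_1 = (-2.0000, -2.6667, 1.6667, -0.3333).
‖u_2‖ = 3.7417, so e_2 = (-0.5345, -0.7127, 0.4454, -0.0891).
e_1·c_3 = 0.0000·(-3) + 0.3333·(-1) + 0.6667·(-3) + 0.6667·0 = -2.3333; e_2·c_3 = (-0.5345)·(-3) + (-0.7127)·(-1) + 0.4454·(-3) + (-0.0891)·0 = 0.9800.
u_3 = c_3 + 2.3333·e_1 − 0.9800·e_2 = (-2.4762, 0.4762, -1.8810, 1.6429).
‖u_3‖ = 3.5490, so e_3 = (-0.6977, 0.1342, -0.5300, 0.4629).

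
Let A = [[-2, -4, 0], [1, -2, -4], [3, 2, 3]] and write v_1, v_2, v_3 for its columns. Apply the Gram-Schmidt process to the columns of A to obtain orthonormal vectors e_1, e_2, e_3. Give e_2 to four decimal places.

e_2 = (-0.6172, -0.7715, -0.1543)

v_1 = (-2, 1, 3); ‖v_1‖ = 3.7417, so e_1 = (-0.5345, 0.2673, 0.8018).
e_1·v_2 = (-0.5345)·(-4) + 0.2673·(-2) + 0.8018·2 = 3.2071.
u_2 = v_2 − 3.2071·e_1 = (-2.2857, -2.8571, -0.5714).
‖u_2‖ = 3.7033, so e_2 = (-0.6172, -0.7715, -0.1543).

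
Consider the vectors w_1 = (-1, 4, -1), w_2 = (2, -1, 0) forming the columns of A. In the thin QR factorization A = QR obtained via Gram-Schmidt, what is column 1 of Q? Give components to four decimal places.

q_1 = (-0.2357, 0.9428, -0.2357)

q_1 = w_1/‖w_1‖ = (-1, 4, -1)/4.2426 = (-0.2357, 0.9428, -0.2357).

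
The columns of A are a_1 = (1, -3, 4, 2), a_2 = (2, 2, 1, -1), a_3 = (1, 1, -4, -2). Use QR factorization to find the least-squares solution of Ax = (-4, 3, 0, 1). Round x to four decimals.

x = (-1.7500, -0.2778, -1.8611)

a_1 = (1, -3, 4, 2); ‖a_1‖ = 5.4772, so e_1 = (0.1826, -0.5477, 0.7303, 0.3651).
e_1·a_2 = 0.1826·2 + (-0.5477)·2 + 0.7303·1 + 0.3651·(-1) = -0.3651.
u_2 = a_2 + 0.3651·e_1 = (2.0667, 1.8000, 1.2667, -0.8667).
‖u_2‖ = 3.1411, so e_2 = (0.6579, 0.5730, 0.4033, -0.2759).
e_1·a_3 = 0.1826·1 + (-0.5477)·1 + 0.7303·(-4) + 0.3651·(-2) = -4.0166; e_2·a_3 = 0.6579·1 + 0.5730·1 + 0.4033·(-4) + (-0.2759)·(-2) = 0.1698.
u_3 = a_3 + 4.0166·e_1 − 0.1698·e_2 = (1.6216, -1.2973, -1.1351, -0.4865).
‖u_3‖ = 2.4162, so e_3 = (0.6712, -0.5369, -0.4698, -0.2013).
Qᵀb = (-2.0083, -1.1885, -4.4967).
Back-substitute: x_3 = -4.4967/2.4162 = -1.8611.
x_2 = (-1.1885 − 0.1698·(-1.8611))/3.1411 = -0.2778.
x_1 = (-2.0083 + 0.3651·(-0.2778) + 4.0166·(-1.8611))/5.4772 = -1.7500.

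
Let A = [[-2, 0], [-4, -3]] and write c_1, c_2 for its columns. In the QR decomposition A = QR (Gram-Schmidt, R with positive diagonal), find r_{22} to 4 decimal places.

c_1 = (-2, -4); ‖c_1‖ = 4.4721, so e_1 = (-0.4472, -0.8944).
e_1·c_2 = (-0.4472)·0 + (-0.8944)·(-3) = 2.6833.
u_2 = c_2 − 2.6833·e_1 = (1.2000, -0.6000).
r_{22} = ‖u_2‖ = 1.3416.

r_{22} = 1.3416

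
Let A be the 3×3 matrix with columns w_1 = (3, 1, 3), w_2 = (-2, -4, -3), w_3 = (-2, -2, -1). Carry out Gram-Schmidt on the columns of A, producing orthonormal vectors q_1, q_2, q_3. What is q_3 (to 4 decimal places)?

q_3 = (-0.6529, -0.2176, 0.7255)

q_1 = w_1/‖w_1‖ = (3, 1, 3)/4.3589 = (0.6882, 0.2294, 0.6882).
r_{12} = q_1·w_2 = -4.3589.
u_2 = w_2 + 4.3589·q_1 = (1.0000, -3.0000, 0.0000).
‖u_2‖ = 3.1623, so q_2 = (0.3162, -0.9487, 0.0000).
r_{13} = q_1·w_3 = -2.5236; r_{23} = q_2·w_3 = 1.2649.
u_3 = w_3 + 2.5236·q_1 − 1.2649·q_2 = (-0.6632, -0.2211, 0.7368).
‖u_3‖ = 1.0157, so q_3 = (-0.6529, -0.2176, 0.7255).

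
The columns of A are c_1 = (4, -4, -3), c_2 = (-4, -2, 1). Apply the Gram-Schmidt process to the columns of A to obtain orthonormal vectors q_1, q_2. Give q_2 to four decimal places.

q_1 = c_1/‖c_1‖ = (4, -4, -3)/6.4031 = (0.6247, -0.6247, -0.4685).
r_{12} = q_1·c_2 = -1.7179.
u_2 = c_2 + 1.7179·q_1 = (-2.9268, -3.0732, 0.1951).
‖u_2‖ = 4.2484, so q_2 = (-0.6889, -0.7234, 0.0459).

q_2 = (-0.6889, -0.7234, 0.0459)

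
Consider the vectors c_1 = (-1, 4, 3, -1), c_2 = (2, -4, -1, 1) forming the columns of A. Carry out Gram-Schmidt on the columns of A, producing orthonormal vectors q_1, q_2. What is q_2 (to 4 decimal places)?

c_1 = (-1, 4, 3, -1); ‖c_1‖ = 5.1962, so q_1 = (-0.1925, 0.7698, 0.5774, -0.1925).
q_1·c_2 = (-0.1925)·2 + 0.7698·(-4) + 0.5774·(-1) + (-0.1925)·1 = -4.2339.
u_2 = c_2 + 4.2339·q_1 = (1.1852, -0.7407, 1.4444, 0.1852).
‖u_2‖ = 2.0184, so q_2 = (0.5872, -0.3670, 0.7156, 0.0917).

q_2 = (0.5872, -0.3670, 0.7156, 0.0917)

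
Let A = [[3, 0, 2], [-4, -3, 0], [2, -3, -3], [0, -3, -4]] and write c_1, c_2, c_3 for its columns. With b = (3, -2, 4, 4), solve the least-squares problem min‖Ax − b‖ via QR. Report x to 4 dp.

x = (1.0041, -0.6863, -0.2617)

c_1 = (3, -4, 2, 0); ‖c_1‖ = 5.3852, so e_1 = (0.5571, -0.7428, 0.3714, 0.0000).
e_1·c_2 = 0.5571·0 + (-0.7428)·(-3) + 0.3714·(-3) + 0.0000·(-3) = 1.1142.
u_2 = c_2 − 1.1142·e_1 = (-0.6207, -2.1724, -3.4138, -3.0000).
‖u_2‖ = 5.0753, so e_2 = (-0.1223, -0.4280, -0.6726, -0.5911).
e_1·c_3 = 0.5571·2 + (-0.7428)·0 + 0.3714·(-3) + 0.0000·(-4) = 0.0000; e_2·c_3 = (-0.1223)·2 + (-0.4280)·0 + (-0.6726)·(-3) + (-0.5911)·(-4) = 4.1377.
u_3 = c_3 + 0.0000·e_1 − 4.1377·e_2 = (2.5060, 1.7711, -0.2169, -1.5542).
‖u_3‖ = 3.4467, so e_3 = (0.7271, 0.5139, -0.0629, -0.4509).
Qᵀb = (4.6424, -4.5657, -0.9019).
Back-substitute: x_3 = -0.9019/3.4467 = -0.2617.
x_2 = (-4.5657 − 4.1377·(-0.2617))/5.0753 = -0.6863.
x_1 = (4.6424 − 1.1142·(-0.6863) + 0.0000·(-0.2617))/5.3852 = 1.0041.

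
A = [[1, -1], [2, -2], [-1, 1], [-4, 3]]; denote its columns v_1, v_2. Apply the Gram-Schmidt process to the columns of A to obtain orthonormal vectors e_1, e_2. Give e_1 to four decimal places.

e_1 = (0.2132, 0.4264, -0.2132, -0.8528)

v_1 = (1, 2, -1, -4); ‖v_1‖ = 4.6904, so e_1 = (0.2132, 0.4264, -0.2132, -0.8528).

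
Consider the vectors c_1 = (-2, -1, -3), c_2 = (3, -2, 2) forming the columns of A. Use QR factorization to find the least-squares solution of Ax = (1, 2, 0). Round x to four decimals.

x = (-0.5652, -0.3913)

c_1 = (-2, -1, -3); ‖c_1‖ = 3.7417, so q_1 = (-0.5345, -0.2673, -0.8018).
q_1·c_2 = (-0.5345)·3 + (-0.2673)·(-2) + (-0.8018)·2 = -2.6726.
u_2 = c_2 + 2.6726·q_1 = (1.5714, -2.7143, -0.1429).
‖u_2‖ = 3.1396, so q_2 = (0.5005, -0.8645, -0.0455).
Qᵀb = (-1.0690, -1.2285).
Back-substitute: x_2 = -1.2285/3.1396 = -0.3913.
x_1 = (-1.0690 + 2.6726·(-0.3913))/3.7417 = -0.5652.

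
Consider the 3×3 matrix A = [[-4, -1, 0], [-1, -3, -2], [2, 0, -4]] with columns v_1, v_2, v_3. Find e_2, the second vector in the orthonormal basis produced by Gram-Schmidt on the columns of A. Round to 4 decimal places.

e_2 = (0.1204, -0.9631, -0.2408)

e_1 = v_1/‖v_1‖ = (-4, -1, 2)/4.5826 = (-0.8729, -0.2182, 0.4364).
r_{12} = e_1·v_2 = 1.5275.
u_2 = v_2 − 1.5275·e_1 = (0.3333, -2.6667, -0.6667).
‖u_2‖ = 2.7689, so e_2 = (0.1204, -0.9631, -0.2408).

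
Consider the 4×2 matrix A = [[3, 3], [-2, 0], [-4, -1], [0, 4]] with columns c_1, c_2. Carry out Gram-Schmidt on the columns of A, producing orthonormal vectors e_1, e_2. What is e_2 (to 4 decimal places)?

c_1 = (3, -2, -4, 0); ‖c_1‖ = 5.3852, so e_1 = (0.5571, -0.3714, -0.7428, 0.0000).
e_1·c_2 = 0.5571·3 + (-0.3714)·0 + (-0.7428)·(-1) + 0.0000·4 = 2.4140.
u_2 = c_2 − 2.4140·e_1 = (1.6552, 0.8966, 0.7931, 4.0000).
‖u_2‖ = 4.4914, so e_2 = (0.3685, 0.1996, 0.1766, 0.8906).

e_2 = (0.3685, 0.1996, 0.1766, 0.8906)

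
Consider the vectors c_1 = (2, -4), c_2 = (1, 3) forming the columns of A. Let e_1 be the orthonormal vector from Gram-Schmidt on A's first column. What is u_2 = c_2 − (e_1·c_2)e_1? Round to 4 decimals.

u_2 = (2.0000, 1.0000)

c_1 = (2, -4); ‖c_1‖ = 4.4721, so e_1 = (0.4472, -0.8944).
e_1·c_2 = 0.4472·1 + (-0.8944)·3 = -2.2361.
u_2 = c_2 + 2.2361·e_1 = (2.0000, 1.0000).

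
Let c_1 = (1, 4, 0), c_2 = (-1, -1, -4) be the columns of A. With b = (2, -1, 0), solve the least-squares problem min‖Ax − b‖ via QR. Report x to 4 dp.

e_1 = c_1/‖c_1‖ = (1, 4, 0)/4.1231 = (0.2425, 0.9701, 0.0000).
r_{12} = e_1·c_2 = -1.2127.
u_2 = c_2 + 1.2127·e_1 = (-0.7059, 0.1765, -4.0000).
‖u_2‖ = 4.0656, so e_2 = (-0.1736, 0.0434, -0.9839).
Qᵀb = (-0.4851, -0.3906).
Back-substitute: x_2 = -0.3906/4.0656 = -0.0961.
x_1 = (-0.4851 + 1.2127·(-0.0961))/4.1231 = -0.1459.

x = (-0.1459, -0.0961)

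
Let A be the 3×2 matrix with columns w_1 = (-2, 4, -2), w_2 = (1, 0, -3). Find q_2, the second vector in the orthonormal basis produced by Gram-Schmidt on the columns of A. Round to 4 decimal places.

q_2 = (0.4364, -0.2182, -0.8729)

q_1 = w_1/‖w_1‖ = (-2, 4, -2)/4.8990 = (-0.4082, 0.8165, -0.4082).
r_{12} = q_1·w_2 = 0.8165.
u_2 = w_2 − 0.8165·q_1 = (1.3333, -0.6667, -2.6667).
‖u_2‖ = 3.0551, so q_2 = (0.4364, -0.2182, -0.8729).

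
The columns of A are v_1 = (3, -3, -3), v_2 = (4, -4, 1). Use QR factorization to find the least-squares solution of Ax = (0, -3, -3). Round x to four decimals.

x = (0.9000, -0.3000)

v_1 = (3, -3, -3); ‖v_1‖ = 5.1962, so e_1 = (0.5774, -0.5774, -0.5774).
e_1·v_2 = 0.5774·4 + (-0.5774)·(-4) + (-0.5774)·1 = 4.0415.
u_2 = v_2 − 4.0415·e_1 = (1.6667, -1.6667, 3.3333).
‖u_2‖ = 4.0825, so e_2 = (0.4082, -0.4082, 0.8165).
Qᵀb = (3.4641, -1.2247).
Back-substitute: x_2 = -1.2247/4.0825 = -0.3000.
x_1 = (3.4641 − 4.0415·(-0.3000))/5.1962 = 0.9000.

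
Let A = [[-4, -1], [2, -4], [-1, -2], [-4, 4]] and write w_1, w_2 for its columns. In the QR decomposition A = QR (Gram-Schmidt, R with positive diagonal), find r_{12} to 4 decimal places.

q_1 = w_1/‖w_1‖ = (-4, 2, -1, -4)/6.0828 = (-0.6576, 0.3288, -0.1644, -0.6576).
r_{12} = q_1·w_2 = -2.9592.

r_{12} = -2.9592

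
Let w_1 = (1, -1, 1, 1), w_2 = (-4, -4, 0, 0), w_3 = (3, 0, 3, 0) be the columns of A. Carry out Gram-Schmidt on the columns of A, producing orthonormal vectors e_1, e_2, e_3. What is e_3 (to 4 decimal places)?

e_3 = (0.0000, 0.0000, 0.7071, -0.7071)

w_1 = (1, -1, 1, 1); ‖w_1‖ = 2.0000, so e_1 = (0.5000, -0.5000, 0.5000, 0.5000).
e_1·w_2 = 0.5000·(-4) + (-0.5000)·(-4) + 0.5000·0 + 0.5000·0 = 0.0000.
u_2 = w_2 + 0.0000·e_1 = (-4.0000, -4.0000, 0.0000, 0.0000).
‖u_2‖ = 5.6569, so e_2 = (-0.7071, -0.7071, 0.0000, 0.0000).
e_1·w_3 = 0.5000·3 + (-0.5000)·0 + 0.5000·3 + 0.5000·0 = 3.0000; e_2·w_3 = (-0.7071)·3 + (-0.7071)·0 + 0.0000·3 + 0.0000·0 = -2.1213.
u_3 = w_3 − 3.0000·e_1 + 2.1213·e_2 = (0.0000, 0.0000, 1.5000, -1.5000).
‖u_3‖ = 2.1213, so e_3 = (0.0000, 0.0000, 0.7071, -0.7071).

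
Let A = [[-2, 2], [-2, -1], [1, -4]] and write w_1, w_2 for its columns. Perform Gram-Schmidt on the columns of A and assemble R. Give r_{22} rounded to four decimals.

r_{22} = 4.1231

w_1 = (-2, -2, 1); ‖w_1‖ = 3.0000, so q_1 = (-0.6667, -0.6667, 0.3333).
q_1·w_2 = (-0.6667)·2 + (-0.6667)·(-1) + 0.3333·(-4) = -2.0000.
u_2 = w_2 + 2.0000·q_1 = (0.6667, -2.3333, -3.3333).
r_{22} = ‖u_2‖ = 4.1231.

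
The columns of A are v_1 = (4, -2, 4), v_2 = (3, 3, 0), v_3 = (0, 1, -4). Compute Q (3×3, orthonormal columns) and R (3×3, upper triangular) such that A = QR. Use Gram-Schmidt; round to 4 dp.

v_1 = (4, -2, 4); ‖v_1‖ = 6.0000, so e_1 = (0.6667, -0.3333, 0.6667).
e_1·v_2 = 0.6667·3 + (-0.3333)·3 + 0.6667·0 = 1.0000.
u_2 = v_2 − 1.0000·e_1 = (2.3333, 3.3333, -0.6667).
‖u_2‖ = 4.1231, so e_2 = (0.5659, 0.8085, -0.1617).
e_1·v_3 = 0.6667·0 + (-0.3333)·1 + 0.6667·(-4) = -3.0000; e_2·v_3 = 0.5659·0 + 0.8085·1 + (-0.1617)·(-4) = 1.4552.
u_3 = v_3 + 3.0000·e_1 − 1.4552·e_2 = (1.1765, -1.1765, -1.7647).
‖u_3‖ = 2.4254, so e_3 = (0.4851, -0.4851, -0.7276).

Q = [[0.6667, 0.5659, 0.4851], [-0.3333, 0.8085, -0.4851], [0.6667, -0.1617, -0.7276]], R = [[6.0000, 1.0000, -3.0000], [0.0000, 4.1231, 1.4552], [0.0000, 0.0000, 2.4254]]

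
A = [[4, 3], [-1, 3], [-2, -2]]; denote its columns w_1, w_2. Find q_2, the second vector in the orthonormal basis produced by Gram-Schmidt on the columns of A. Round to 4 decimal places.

q_2 = (0.1402, 0.9689, -0.2040)

w_1 = (4, -1, -2); ‖w_1‖ = 4.5826, so q_1 = (0.8729, -0.2182, -0.4364).
q_1·w_2 = 0.8729·3 + (-0.2182)·3 + (-0.4364)·(-2) = 2.8368.
u_2 = w_2 − 2.8368·q_1 = (0.5238, 3.6190, -0.7619).
‖u_2‖ = 3.7353, so q_2 = (0.1402, 0.9689, -0.2040).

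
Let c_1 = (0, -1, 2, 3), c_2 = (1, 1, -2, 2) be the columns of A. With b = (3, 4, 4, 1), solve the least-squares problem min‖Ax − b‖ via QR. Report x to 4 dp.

c_1 = (0, -1, 2, 3); ‖c_1‖ = 3.7417, so q_1 = (0.0000, -0.2673, 0.5345, 0.8018).
q_1·c_2 = 0.0000·1 + (-0.2673)·1 + 0.5345·(-2) + 0.8018·2 = 0.2673.
u_2 = c_2 − 0.2673·q_1 = (1.0000, 1.0714, -2.1429, 1.7857).
‖u_2‖ = 3.1510, so q_2 = (0.3174, 0.3400, -0.6801, 0.5667).
Qᵀb = (1.8708, 0.1587).
Back-substitute: x_2 = 0.1587/3.1510 = 0.0504.
x_1 = (1.8708 − 0.2673·0.0504)/3.7417 = 0.4964.

x = (0.4964, 0.0504)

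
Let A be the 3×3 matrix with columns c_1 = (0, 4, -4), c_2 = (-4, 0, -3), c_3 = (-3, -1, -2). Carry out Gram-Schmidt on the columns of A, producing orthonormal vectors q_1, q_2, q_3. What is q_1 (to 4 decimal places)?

q_1 = (0.0000, 0.7071, -0.7071)

c_1 = (0, 4, -4); ‖c_1‖ = 5.6569, so q_1 = (0.0000, 0.7071, -0.7071).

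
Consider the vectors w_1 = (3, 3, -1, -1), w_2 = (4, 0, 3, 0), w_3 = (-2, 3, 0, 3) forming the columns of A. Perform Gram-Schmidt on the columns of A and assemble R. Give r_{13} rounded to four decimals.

r_{13} = 0.0000

q_1 = w_1/‖w_1‖ = (3, 3, -1, -1)/4.4721 = (0.6708, 0.6708, -0.2236, -0.2236).
r_{13} = q_1·w_3 = 0.0000.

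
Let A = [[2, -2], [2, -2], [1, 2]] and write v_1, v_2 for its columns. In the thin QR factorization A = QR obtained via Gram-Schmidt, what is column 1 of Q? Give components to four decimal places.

e_1 = (0.6667, 0.6667, 0.3333)

v_1 = (2, 2, 1); ‖v_1‖ = 3.0000, so e_1 = (0.6667, 0.6667, 0.3333).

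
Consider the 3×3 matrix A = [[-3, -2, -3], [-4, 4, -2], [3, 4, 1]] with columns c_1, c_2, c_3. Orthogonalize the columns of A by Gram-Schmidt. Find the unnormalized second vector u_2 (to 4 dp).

c_1 = (-3, -4, 3); ‖c_1‖ = 5.8310, so e_1 = (-0.5145, -0.6860, 0.5145).
e_1·c_2 = (-0.5145)·(-2) + (-0.6860)·4 + 0.5145·4 = 0.3430.
u_2 = c_2 − 0.3430·e_1 = (-1.8235, 4.2353, 3.8235).

u_2 = (-1.8235, 4.2353, 3.8235)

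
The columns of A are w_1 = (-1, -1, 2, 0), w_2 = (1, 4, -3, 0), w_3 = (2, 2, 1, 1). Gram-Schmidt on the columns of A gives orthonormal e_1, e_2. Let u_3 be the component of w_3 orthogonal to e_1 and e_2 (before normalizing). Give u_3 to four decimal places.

u_3 = (2.1429, 0.4286, 1.2857, 1.0000)

e_1 = w_1/‖w_1‖ = (-1, -1, 2, 0)/2.4495 = (-0.4082, -0.4082, 0.8165, 0.0000).
r_{12} = e_1·w_2 = -4.4907.
u_2 = w_2 + 4.4907·e_1 = (-0.8333, 2.1667, 0.6667, 0.0000).
‖u_2‖ = 2.4152, so e_2 = (-0.3450, 0.8971, 0.2760, 0.0000).
r_{13} = e_1·w_3 = -0.8165; r_{23} = e_2·w_3 = 1.3801.
u_3 = w_3 + 0.8165·e_1 − 1.3801·e_2 = (2.1429, 0.4286, 1.2857, 1.0000).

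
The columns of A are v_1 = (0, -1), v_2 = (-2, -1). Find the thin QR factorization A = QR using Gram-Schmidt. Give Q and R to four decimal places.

v_1 = (0, -1); ‖v_1‖ = 1.0000, so e_1 = (0.0000, -1.0000).
e_1·v_2 = 0.0000·(-2) + (-1.0000)·(-1) = 1.0000.
u_2 = v_2 − 1.0000·e_1 = (-2.0000, 0.0000).
‖u_2‖ = 2.0000, so e_2 = (-1.0000, 0.0000).

Q = [[0.0000, -1.0000], [-1.0000, 0.0000]], R = [[1.0000, 1.0000], [0.0000, 2.0000]]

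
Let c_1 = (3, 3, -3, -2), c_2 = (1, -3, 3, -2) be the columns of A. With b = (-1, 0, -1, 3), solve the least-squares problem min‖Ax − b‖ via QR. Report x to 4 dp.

x = (-0.4189, -0.6351)

c_1 = (3, 3, -3, -2); ‖c_1‖ = 5.5678, so q_1 = (0.5388, 0.5388, -0.5388, -0.3592).
q_1·c_2 = 0.5388·1 + 0.5388·(-3) + (-0.5388)·3 + (-0.3592)·(-2) = -1.9757.
u_2 = c_2 + 1.9757·q_1 = (2.0645, -1.9355, 1.9355, -2.7097).
‖u_2‖ = 4.3700, so q_2 = (0.4724, -0.4429, 0.4429, -0.6201).
Qᵀb = (-1.0776, -2.7755).
Back-substitute: x_2 = -2.7755/4.3700 = -0.6351.
x_1 = (-1.0776 + 1.9757·(-0.6351))/5.5678 = -0.4189.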